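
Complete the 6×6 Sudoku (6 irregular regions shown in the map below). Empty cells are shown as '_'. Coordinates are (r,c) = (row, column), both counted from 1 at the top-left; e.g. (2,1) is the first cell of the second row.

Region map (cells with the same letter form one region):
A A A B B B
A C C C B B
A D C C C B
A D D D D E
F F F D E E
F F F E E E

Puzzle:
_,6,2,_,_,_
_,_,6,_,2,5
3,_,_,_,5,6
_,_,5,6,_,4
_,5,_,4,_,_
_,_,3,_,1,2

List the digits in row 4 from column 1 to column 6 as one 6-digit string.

(4,1) = 1: row 4 has {4,5,6}; col 1 has {3}; region has {2,3,6} → only 1 remains.
(4,5) = 3: row 4 has {1,4,5,6}; col 5 has {1,2,5}; region has {4,5,6} → only 3 remains.
(5,3) = 1 (sole candidate).
(5,5) = 6 (sole candidate).
(5,6) = 3 (sole candidate).
(6,2) = 4 (sole candidate).
(6,4) = 5 (sole candidate).
(1,5) = 4 (sole candidate).
(1,6) = 1 (sole candidate).
(2,1) = 4 (sole candidate).
(3,3) = 4 (sole candidate).
(4,2) = 2: row 4 has {1,3,4,5,6}; col 2 has {4,5,6}; region has {3,4,5,6} → only 2 remains.

125634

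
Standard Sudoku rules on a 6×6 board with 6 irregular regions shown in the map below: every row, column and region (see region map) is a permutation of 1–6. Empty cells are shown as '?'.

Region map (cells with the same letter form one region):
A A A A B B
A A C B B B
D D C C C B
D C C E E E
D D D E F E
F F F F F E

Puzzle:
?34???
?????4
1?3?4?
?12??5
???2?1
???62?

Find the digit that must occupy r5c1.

r3c4 = 5: row 3 has {1,3,4}; col 4 has {2,6}; region has {1,2,3,4} → only 5 remains.
r6c6 = 3: row 6 has {2,6}; col 6 has {1,4,5}; region has {1,2,5} → only 3 remains.
r1c4 = 1: row 1 has {3,4}; col 4 has {2,5,6}; region has {3,4} → only 1 remains.
r2c3 = 6: row 2 has {4}; col 3 has {2,3,4}; region has {1,2,3,4,5} → only 6 remains.
r2c4 = 3: row 2 has {4,6}; col 4 has {1,2,5,6}; region has {4} → only 3 remains.
r4c4 = 4: row 4 has {1,2,5}; col 4 has {1,2,3,5,6}; region has {1,2,3,5} → only 4 remains.
r4c5 = 6: row 4 has {1,2,4,5}; col 5 has {2,4}; region has {1,2,3,4,5} → only 6 remains.
r5c3 = 5: row 5 has {1,2}; col 3 has {2,3,4,6}; region has {1} → only 5 remains.
r5c5 = 3: row 5 has {1,2,5}; col 5 has {2,4,6}; region has {2,6} → only 3 remains.
r6c3 = 1: row 6 has {2,3,6}; col 3 has {2,3,4,5,6}; region has {2,3,6} → only 1 remains.
r1c5 = 5: row 1 has {1,3,4}; col 5 has {2,3,4,6}; region has {3,4} → only 5 remains.
r2c5 = 1: row 2 has {3,4,6}; col 5 has {2,3,4,5,6}; region has {3,4,5} → only 1 remains.
r4c1 = 3: row 4 has {1,2,4,5,6}; col 1 has {1}; region has {1,5} → only 3 remains.
r1c1 = 6: in region A, 6 can only go here (every other open cell in that region sees a 6).
r1c6 = 2: row 1 has {1,3,4,5,6}; col 6 has {1,3,4,5}; region has {1,3,4,5} → only 2 remains.
r3c6 = 6: row 3 has {1,3,4,5}; col 6 has {1,2,3,4,5}; region has {1,2,3,4,5} → only 6 remains.
r5c1 = 4: row 5 has {1,2,3,5}; col 1 has {1,3,6}; region has {1,3,5} → only 4 remains.

4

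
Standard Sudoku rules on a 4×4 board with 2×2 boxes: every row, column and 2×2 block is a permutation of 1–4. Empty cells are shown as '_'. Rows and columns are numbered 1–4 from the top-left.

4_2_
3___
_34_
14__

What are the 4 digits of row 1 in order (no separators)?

4123

r1c2 = 1: row 1 has {2,4}; col 2 has {3,4}; box has {3,4} → only 1 remains.
r1c4 = 3: row 1 has {1,2,4}; col 4 has {}; box has {2} → only 3 remains.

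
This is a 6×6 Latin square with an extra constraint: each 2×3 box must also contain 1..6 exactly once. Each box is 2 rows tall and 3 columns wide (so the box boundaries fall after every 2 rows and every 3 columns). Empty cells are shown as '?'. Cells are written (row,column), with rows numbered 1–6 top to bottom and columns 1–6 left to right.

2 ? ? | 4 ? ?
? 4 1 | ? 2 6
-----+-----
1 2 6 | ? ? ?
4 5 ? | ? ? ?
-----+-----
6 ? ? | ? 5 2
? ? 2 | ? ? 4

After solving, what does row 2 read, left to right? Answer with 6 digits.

341526

(4,3) = 3 (sole candidate).
(4,6) = 1 (sole candidate).
(5,3) = 4 (sole candidate).
(1,3) = 5 (sole candidate).
(1,6) = 3 (sole candidate).
(2,1) = 3: row 2 has {1,2,4,6}; col 1 has {1,2,4,6}; box has {1,2,4,5} → only 3 remains.
(2,4) = 5: row 2 has {1,2,3,4,6}; col 4 has {4}; box has {2,3,4,6} → only 5 remains.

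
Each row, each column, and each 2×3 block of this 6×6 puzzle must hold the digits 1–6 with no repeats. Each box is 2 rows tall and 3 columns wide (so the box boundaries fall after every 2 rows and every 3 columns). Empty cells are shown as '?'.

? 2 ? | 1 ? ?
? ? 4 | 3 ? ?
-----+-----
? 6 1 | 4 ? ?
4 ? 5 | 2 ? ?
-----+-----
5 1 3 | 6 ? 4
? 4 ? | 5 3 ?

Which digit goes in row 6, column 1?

row 1, column 3 = 6 (sole candidate).
row 1, column 6 = 5 (sole candidate).
row 2, column 1 = 1 (sole candidate).
row 2, column 2 = 5 (sole candidate).
row 3, column 5 = 5 (sole candidate).
row 3, column 6 = 3 (sole candidate).
row 4, column 2 = 3 (sole candidate).
row 5, column 5 = 2 (sole candidate).
row 6, column 3 = 2 (sole candidate).
row 6, column 6 = 1 (sole candidate).
row 1, column 1 = 3 (sole candidate).
row 1, column 5 = 4 (sole candidate).
row 2, column 5 = 6 (sole candidate).
row 2, column 6 = 2 (sole candidate).
row 3, column 1 = 2 (sole candidate).
row 4, column 5 = 1 (sole candidate).
row 4, column 6 = 6 (sole candidate).
row 6, column 1 = 6: row 6 has {1,2,3,4,5}; col 1 has {1,2,3,4,5}; box has {1,2,3,4,5} → only 6 remains.

6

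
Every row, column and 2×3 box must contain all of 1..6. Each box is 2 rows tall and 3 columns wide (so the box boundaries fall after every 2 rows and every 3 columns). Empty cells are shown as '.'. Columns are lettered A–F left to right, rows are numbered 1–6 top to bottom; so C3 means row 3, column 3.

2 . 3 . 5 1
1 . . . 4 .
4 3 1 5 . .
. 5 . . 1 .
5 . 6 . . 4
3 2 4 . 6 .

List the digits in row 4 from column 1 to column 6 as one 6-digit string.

D1 = 6: row 1 has {1,2,3,5}; col 4 has {5}; box has {1,4,5} → only 6 remains.
B2 = 6: row 2 has {1,4}; col 2 has {2,3,5}; box has {1,2,3} → only 6 remains.
C2 = 5: row 2 has {1,4,6}; col 3 has {1,3,4,6}; box has {1,2,3,6} → only 5 remains.
E3 = 2: row 3 has {1,3,4,5}; col 5 has {1,4,5,6}; box has {1,5} → only 2 remains.
F3 = 6: row 3 has {1,2,3,4,5}; col 6 has {1,4}; box has {1,2,5} → only 6 remains.
A4 = 6: row 4 has {1,5}; col 1 has {1,2,3,4,5}; box has {1,3,4,5} → only 6 remains.
C4 = 2: row 4 has {1,5,6}; col 3 has {1,3,4,5,6}; box has {1,3,4,5,6} → only 2 remains.
F4 = 3: row 4 has {1,2,5,6}; col 6 has {1,4,6}; box has {1,2,5,6} → only 3 remains.
B5 = 1: row 5 has {4,5,6}; col 2 has {2,3,5,6}; box has {2,3,4,5,6} → only 1 remains.
E5 = 3: row 5 has {1,4,5,6}; col 5 has {1,2,4,5,6}; box has {4,6} → only 3 remains.
D6 = 1: row 6 has {2,3,4,6}; col 4 has {5,6}; box has {3,4,6} → only 1 remains.
F6 = 5: row 6 has {1,2,3,4,6}; col 6 has {1,3,4,6}; box has {1,3,4,6} → only 5 remains.
B1 = 4: row 1 has {1,2,3,5,6}; col 2 has {1,2,3,5,6}; box has {1,2,3,5,6} → only 4 remains.
F2 = 2: row 2 has {1,4,5,6}; col 6 has {1,3,4,5,6}; box has {1,4,5,6} → only 2 remains.
D4 = 4: row 4 has {1,2,3,5,6}; col 4 has {1,5,6}; box has {1,2,3,5,6} → only 4 remains.

652413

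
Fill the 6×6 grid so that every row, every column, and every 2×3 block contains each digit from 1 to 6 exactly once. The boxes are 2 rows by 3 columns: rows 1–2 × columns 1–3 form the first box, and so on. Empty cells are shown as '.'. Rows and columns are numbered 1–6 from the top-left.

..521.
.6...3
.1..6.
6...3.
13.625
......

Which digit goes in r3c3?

r1c2 = 4 (sole candidate).
r1c6 = 6 (sole candidate).
r2c1 = 2 (sole candidate).
r2c3 = 1 (sole candidate).
r5c3 = 4 (sole candidate).
r6c1 = 5 (sole candidate).
r6c2 = 2 (sole candidate).
r6c3 = 6 (sole candidate).
r6c5 = 4 (sole candidate).
r6c6 = 1 (sole candidate).
r1c1 = 3 (sole candidate).
r2c5 = 5 (sole candidate).
r3c1 = 4 (sole candidate).
r3c4 = 5 (sole candidate).
r3c6 = 2 (sole candidate).
r4c2 = 5 (sole candidate).
r4c3 = 2 (sole candidate).
r4c6 = 4 (sole candidate).
r6c4 = 3 (sole candidate).
r2c4 = 4 (sole candidate).
r3c3 = 3: row 3 has {1,2,4,5,6}; col 3 has {1,2,4,5,6}; box has {1,2,4,5,6} → only 3 remains.

3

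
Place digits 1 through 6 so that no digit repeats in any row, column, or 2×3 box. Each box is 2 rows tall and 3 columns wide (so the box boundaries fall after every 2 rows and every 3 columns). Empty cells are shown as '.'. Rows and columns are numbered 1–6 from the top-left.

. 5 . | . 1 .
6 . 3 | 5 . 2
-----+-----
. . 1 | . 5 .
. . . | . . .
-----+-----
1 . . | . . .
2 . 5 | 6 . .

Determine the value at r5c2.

3

r1c1 = 4 (sole candidate).
r1c3 = 2 (sole candidate).
r1c4 = 3 (sole candidate).
r1c6 = 6 (sole candidate).
r2c2 = 1 (sole candidate).
r2c5 = 4 (sole candidate).
r3c1 = 3 (sole candidate).
r3c6 = 4 (sole candidate).
r4c1 = 5 (sole candidate).
r6c5 = 3 (sole candidate).
r6c6 = 1 (sole candidate).
r3c4 = 2 (sole candidate).
r4c4 = 1 (sole candidate).
r4c5 = 6 (sole candidate).
r4c6 = 3 (sole candidate).
r5c4 = 4 (sole candidate).
r5c5 = 2 (sole candidate).
r5c6 = 5 (sole candidate).
r6c2 = 4 (sole candidate).
r3c2 = 6 (sole candidate).
r4c2 = 2 (sole candidate).
r4c3 = 4 (sole candidate).
r5c2 = 3: row 5 has {1,2,4,5}; col 2 has {1,2,4,5,6}; box has {1,2,4,5} → only 3 remains.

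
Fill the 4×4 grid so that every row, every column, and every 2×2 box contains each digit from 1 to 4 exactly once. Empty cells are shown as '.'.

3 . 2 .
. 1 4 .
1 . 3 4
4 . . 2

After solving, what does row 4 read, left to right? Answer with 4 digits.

4312

row 1, column 2 = 4: row 1 has {2,3}; col 2 has {1}; box has {1,3} → only 4 remains.
row 1, column 4 = 1: row 1 has {2,3,4}; col 4 has {2,4}; box has {2,4} → only 1 remains.
row 2, column 1 = 2: row 2 has {1,4}; col 1 has {1,3,4}; box has {1,3,4} → only 2 remains.
row 2, column 4 = 3: row 2 has {1,2,4}; col 4 has {1,2,4}; box has {1,2,4} → only 3 remains.
row 3, column 2 = 2: row 3 has {1,3,4}; col 2 has {1,4}; box has {1,4} → only 2 remains.
row 4, column 2 = 3: row 4 has {2,4}; col 2 has {1,2,4}; box has {1,2,4} → only 3 remains.
row 4, column 3 = 1: row 4 has {2,3,4}; col 3 has {2,3,4}; box has {2,3,4} → only 1 remains.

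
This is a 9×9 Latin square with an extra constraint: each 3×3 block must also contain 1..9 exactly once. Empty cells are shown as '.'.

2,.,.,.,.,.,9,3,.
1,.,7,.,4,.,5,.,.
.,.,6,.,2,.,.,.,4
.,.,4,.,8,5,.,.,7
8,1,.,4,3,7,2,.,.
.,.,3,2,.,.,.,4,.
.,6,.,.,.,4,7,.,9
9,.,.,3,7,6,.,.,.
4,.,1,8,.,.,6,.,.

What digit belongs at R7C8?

R4C1 = 6: row 4 has {4,5,7,8}; col 1 has {1,2,4,8,9}; box has {1,3,4,8} → only 6 remains.
R1C2 = 4: in row 1, 4 can only go here (every other open cell in that row sees a 4).
R1C4 = 7: in row 1, 7 can only go here (every other open cell in that row sees a 7).
R3C8 = 7: in row 3, 7 can only go here (every other open cell in that row sees a 7).
R4C2 = 2: in row 4, 2 can only go here (every other open cell in that row sees a 2).
R4C7 = 3: in row 4, 3 can only go here (every other open cell in that row sees a 3).
R7C1 = 3: in row 7, 3 can only go here (every other open cell in that row sees a 3).
R3C1 = 5: row 3 has {2,4,6,7}; col 1 has {1,2,3,4,6,8,9}; box has {1,2,4,6,7} → only 5 remains.
R6C1 = 7: row 6 has {2,3,4}; col 1 has {1,2,3,4,5,6,8,9}; box has {1,2,3,4,6,8} → only 7 remains.
R1C3 = 8: row 1 has {2,3,4,7,9}; col 3 has {1,3,4,6,7}; box has {1,2,4,5,6,7} → only 8 remains.
R1C6 = 1: row 1 has {2,3,4,7,8,9}; col 6 has {4,5,6,7}; box has {2,4,7} → only 1 remains.
R1C9 = 6: row 1 has {1,2,3,4,7,8,9}; col 9 has {4,7,9}; box has {3,4,5,7,9} → only 6 remains.
R3C4 = 9: row 3 has {2,4,5,6,7}; col 4 has {2,3,4,7,8}; box has {1,2,4,7} → only 9 remains.
R4C4 = 1: row 4 has {2,3,4,5,6,7,8}; col 4 has {2,3,4,7,8,9}; box has {2,3,4,5,7,8} → only 1 remains.
R4C8 = 9: row 4 has {1,2,3,4,5,6,7,8}; col 8 has {3,4,7}; box has {2,3,4,7} → only 9 remains.
R5C9 = 5: row 5 has {1,2,3,4,7,8}; col 9 has {4,6,7,9}; box has {2,3,4,7,9} → only 5 remains.
R6C6 = 9: row 6 has {2,3,4,7}; col 6 has {1,4,5,6,7}; box has {1,2,3,4,5,7,8} → only 9 remains.
R7C4 = 5: row 7 has {3,4,6,7,9}; col 4 has {1,2,3,4,7,8,9}; box has {3,4,6,7,8} → only 5 remains.
R7C5 = 1: row 7 has {3,4,5,6,7,9}; col 5 has {2,3,4,7,8}; box has {3,4,5,6,7,8} → only 1 remains.
R9C5 = 9: row 9 has {1,4,6,8}; col 5 has {1,2,3,4,7,8}; box has {1,3,4,5,6,7,8} → only 9 remains.
R9C6 = 2: row 9 has {1,4,6,8,9}; col 6 has {1,4,5,6,7,9}; box has {1,3,4,5,6,7,8,9} → only 2 remains.
R9C8 = 5: row 9 has {1,2,4,6,8,9}; col 8 has {3,4,7,9}; box has {6,7,9} → only 5 remains.
R9C9 = 3: row 9 has {1,2,4,5,6,8,9}; col 9 has {4,5,6,7,9}; box has {5,6,7,9} → only 3 remains.
R1C5 = 5: row 1 has {1,2,3,4,6,7,8,9}; col 5 has {1,2,3,4,7,8,9}; box has {1,2,4,7,9} → only 5 remains.
R2C4 = 6: row 2 has {1,4,5,7}; col 4 has {1,2,3,4,5,7,8,9}; box has {1,2,4,5,7,9} → only 6 remains.
R3C2 = 3: row 3 has {2,4,5,6,7,9}; col 2 has {1,2,4,6}; box has {1,2,4,5,6,7,8} → only 3 remains.
R3C6 = 8: row 3 has {2,3,4,5,6,7,9}; col 6 has {1,2,4,5,6,7,9}; box has {1,2,4,5,6,7,9} → only 8 remains.
R3C7 = 1: row 3 has {2,3,4,5,6,7,8,9}; col 7 has {2,3,5,6,7,9}; box has {3,4,5,6,7,9} → only 1 remains.
R5C3 = 9: row 5 has {1,2,3,4,5,7,8}; col 3 has {1,3,4,6,7,8}; box has {1,2,3,4,6,7,8} → only 9 remains.
R5C8 = 6: row 5 has {1,2,3,4,5,7,8,9}; col 8 has {3,4,5,7,9}; box has {2,3,4,5,7,9} → only 6 remains.
R6C2 = 5: row 6 has {2,3,4,7,9}; col 2 has {1,2,3,4,6}; box has {1,2,3,4,6,7,8,9} → only 5 remains.
R6C5 = 6: row 6 has {2,3,4,5,7,9}; col 5 has {1,2,3,4,5,7,8,9}; box has {1,2,3,4,5,7,8,9} → only 6 remains.
R6C7 = 8: row 6 has {2,3,4,5,6,7,9}; col 7 has {1,2,3,5,6,7,9}; box has {2,3,4,5,6,7,9} → only 8 remains.
R6C9 = 1: row 6 has {2,3,4,5,6,7,8,9}; col 9 has {3,4,5,6,7,9}; box has {2,3,4,5,6,7,8,9} → only 1 remains.
R7C3 = 2: row 7 has {1,3,4,5,6,7,9}; col 3 has {1,3,4,6,7,8,9}; box has {1,3,4,6,9} → only 2 remains.
R7C8 = 8: row 7 has {1,2,3,4,5,6,7,9}; col 8 has {3,4,5,6,7,9}; box has {3,5,6,7,9} → only 8 remains.

8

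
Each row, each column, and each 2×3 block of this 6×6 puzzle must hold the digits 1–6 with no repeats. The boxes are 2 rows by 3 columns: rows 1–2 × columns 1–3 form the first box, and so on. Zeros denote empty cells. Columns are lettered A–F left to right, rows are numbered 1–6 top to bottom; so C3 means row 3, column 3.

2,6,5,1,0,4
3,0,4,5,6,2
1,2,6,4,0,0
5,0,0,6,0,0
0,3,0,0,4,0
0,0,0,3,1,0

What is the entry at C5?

E1 = 3 (sole candidate).
B2 = 1 (sole candidate).
E3 = 5 (sole candidate).
F3 = 3 (sole candidate).
B4 = 4 (sole candidate).
C4 = 3 (sole candidate).
E4 = 2 (sole candidate).
F4 = 1 (sole candidate).
A5 = 6 (sole candidate).
D5 = 2 (sole candidate).
F5 = 5 (sole candidate).
A6 = 4 (sole candidate).
B6 = 5 (sole candidate).
C6 = 2 (sole candidate).
F6 = 6 (sole candidate).
C5 = 1: row 5 has {2,3,4,5,6}; col 3 has {2,3,4,5,6}; box has {2,3,4,5,6} → only 1 remains.

1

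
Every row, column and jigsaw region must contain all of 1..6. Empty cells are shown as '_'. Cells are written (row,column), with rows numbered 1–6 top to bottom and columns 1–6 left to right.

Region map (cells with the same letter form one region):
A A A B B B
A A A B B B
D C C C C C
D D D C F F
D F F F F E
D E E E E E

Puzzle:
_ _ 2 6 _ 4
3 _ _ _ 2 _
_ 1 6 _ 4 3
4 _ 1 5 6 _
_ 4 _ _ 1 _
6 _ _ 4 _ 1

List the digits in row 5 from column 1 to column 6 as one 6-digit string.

245316

(1,2) = 5 (sole candidate).
(1,5) = 3 (sole candidate).
(2,2) = 6 (sole candidate).
(2,3) = 4 (sole candidate).
(2,4) = 1 (sole candidate).
(2,6) = 5 (sole candidate).
(3,4) = 2 (sole candidate).
(4,6) = 2 (sole candidate).
(5,4) = 3: row 5 has {1,4}; col 4 has {1,2,4,5,6}; region has {1,2,4,6} → only 3 remains.
(5,6) = 6: row 5 has {1,3,4}; col 6 has {1,2,3,4,5}; region has {1,4} → only 6 remains.
(6,5) = 5 (sole candidate).
(1,1) = 1 (sole candidate).
(3,1) = 5 (sole candidate).
(4,2) = 3 (sole candidate).
(5,1) = 2: row 5 has {1,3,4,6}; col 1 has {1,3,4,5,6}; region has {1,3,4,5,6} → only 2 remains.
(5,3) = 5: row 5 has {1,2,3,4,6}; col 3 has {1,2,4,6}; region has {1,2,3,4,6} → only 5 remains.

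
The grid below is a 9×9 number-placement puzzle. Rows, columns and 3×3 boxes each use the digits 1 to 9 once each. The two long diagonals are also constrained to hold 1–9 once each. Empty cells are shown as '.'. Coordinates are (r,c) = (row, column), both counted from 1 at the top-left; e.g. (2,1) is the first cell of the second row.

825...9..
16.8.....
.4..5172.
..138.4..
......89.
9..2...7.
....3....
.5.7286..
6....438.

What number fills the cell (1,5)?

(2,7) = 5: row 2 has {1,6,8}; col 7 has {3,4,6,7,8,9}; box has {2,7,9} → only 5 remains.
(3,1) = 3: row 3 has {1,2,4,5,7}; col 1 has {1,6,8,9}; box has {1,2,4,5,6,8} → only 3 remains.
(3,3) = 9: row 3 has {1,2,3,4,5,7}; col 3 has {1,5}; box has {1,2,3,4,5,6,8}; main diagonal has {3,6,8} → only 9 remains.
(3,4) = 6: row 3 has {1,2,3,4,5,7,9}; col 4 has {2,3,7,8}; box has {1,5,8} → only 6 remains.
(3,9) = 8: row 3 has {1,2,3,4,5,6,7,9}; col 9 has {}; box has {2,5,7,9} → only 8 remains.
(4,2) = 7: row 4 has {1,3,4,8}; col 2 has {2,4,5,6}; box has {1,9} → only 7 remains.
(4,6) = 9: row 4 has {1,3,4,7,8}; col 6 has {1,4,8}; box has {2,3,8}; anti-diagonal has {2,5,6,7} → only 9 remains.
(5,2) = 3: row 5 has {8,9}; col 2 has {2,4,5,6,7}; box has {1,7,9} → only 3 remains.
(6,2) = 8: row 6 has {2,7,9}; col 2 has {2,3,4,5,6,7}; box has {1,3,7,9} → only 8 remains.
(6,6) = 5: row 6 has {2,7,8,9}; col 6 has {1,4,8,9}; box has {2,3,8,9}; main diagonal has {3,6,8,9} → only 5 remains.
(6,7) = 1: row 6 has {2,5,7,8,9}; col 7 has {3,4,5,6,7,8,9}; box has {4,7,8,9} → only 1 remains.
(7,6) = 6: row 7 has {3}; col 6 has {1,4,5,8,9}; box has {2,3,4,7,8} → only 6 remains.
(7,7) = 2: row 7 has {3,6}; col 7 has {1,3,4,5,6,7,8,9}; box has {3,6,8}; main diagonal has {3,5,6,8,9} → only 2 remains.
(8,1) = 4: row 8 has {2,5,6,7,8}; col 1 has {1,3,6,8,9}; box has {5,6} → only 4 remains.
(8,3) = 3: row 8 has {2,4,5,6,7,8}; col 3 has {1,5,9}; box has {4,5,6} → only 3 remains.
(8,8) = 1: row 8 has {2,3,4,5,6,7,8}; col 8 has {2,7,8,9}; box has {2,3,6,8}; main diagonal has {2,3,5,6,8,9} → only 1 remains.
(8,9) = 9: row 8 has {1,2,3,4,5,6,7,8}; col 9 has {8}; box has {1,2,3,6,8} → only 9 remains.
(9,9) = 7: row 9 has {3,4,6,8}; col 9 has {8,9}; box has {1,2,3,6,8,9}; main diagonal has {1,2,3,5,6,8,9} → only 7 remains.
(1,4) = 4: row 1 has {2,5,8,9}; col 4 has {2,3,6,7,8}; box has {1,5,6,8} → only 4 remains.
(1,5) = 7: row 1 has {2,4,5,8,9}; col 5 has {2,3,5,8}; box has {1,4,5,6,8} → only 7 remains.

7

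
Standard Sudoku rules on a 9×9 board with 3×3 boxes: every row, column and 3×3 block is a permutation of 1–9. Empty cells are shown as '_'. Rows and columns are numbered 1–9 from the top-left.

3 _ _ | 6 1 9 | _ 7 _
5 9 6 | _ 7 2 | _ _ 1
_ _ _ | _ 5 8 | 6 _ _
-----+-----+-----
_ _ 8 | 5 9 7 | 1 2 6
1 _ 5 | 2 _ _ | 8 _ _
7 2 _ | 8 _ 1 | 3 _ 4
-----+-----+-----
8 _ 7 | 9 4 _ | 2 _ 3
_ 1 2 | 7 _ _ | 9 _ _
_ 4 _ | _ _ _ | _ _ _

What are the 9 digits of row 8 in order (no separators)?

r1c2 = 8: row 1 has {1,3,6,7,9}; col 2 has {1,2,4,9}; box has {3,5,6,9} → only 8 remains.
r1c3 = 4: row 1 has {1,3,6,7,8,9}; col 3 has {2,5,6,7,8}; box has {3,5,6,8,9} → only 4 remains.
r1c7 = 5: row 1 has {1,3,4,6,7,8,9}; col 7 has {1,2,3,6,8,9}; box has {1,6,7} → only 5 remains.
r1c9 = 2: row 1 has {1,3,4,5,6,7,8,9}; col 9 has {1,3,4,6}; box has {1,5,6,7} → only 2 remains.
r2c7 = 4: row 2 has {1,2,5,6,7,9}; col 7 has {1,2,3,5,6,8,9}; box has {1,2,5,6,7} → only 4 remains.
r3c1 = 2: row 3 has {5,6,8}; col 1 has {1,3,5,7,8}; box has {3,4,5,6,8,9} → only 2 remains.
r3c2 = 7: row 3 has {2,5,6,8}; col 2 has {1,2,4,8,9}; box has {2,3,4,5,6,8,9} → only 7 remains.
r3c3 = 1: row 3 has {2,5,6,7,8}; col 3 has {2,4,5,6,7,8}; box has {2,3,4,5,6,7,8,9} → only 1 remains.
r3c9 = 9: row 3 has {1,2,5,6,7,8}; col 9 has {1,2,3,4,6}; box has {1,2,4,5,6,7} → only 9 remains.
r4c1 = 4: row 4 has {1,2,5,6,7,8,9}; col 1 has {1,2,3,5,7,8}; box has {1,2,5,7,8} → only 4 remains.
r4c2 = 3: row 4 has {1,2,4,5,6,7,8,9}; col 2 has {1,2,4,7,8,9}; box has {1,2,4,5,7,8} → only 3 remains.
r5c2 = 6: row 5 has {1,2,5,8}; col 2 has {1,2,3,4,7,8,9}; box has {1,2,3,4,5,7,8} → only 6 remains.
r5c5 = 3: row 5 has {1,2,5,6,8}; col 5 has {1,4,5,7,9}; box has {1,2,5,7,8,9} → only 3 remains.
r5c6 = 4: row 5 has {1,2,3,5,6,8}; col 6 has {1,2,7,8,9}; box has {1,2,3,5,7,8,9} → only 4 remains.
r5c8 = 9: row 5 has {1,2,3,4,5,6,8}; col 8 has {2,7}; box has {1,2,3,4,6,8} → only 9 remains.
r5c9 = 7: row 5 has {1,2,3,4,5,6,8,9}; col 9 has {1,2,3,4,6,9}; box has {1,2,3,4,6,8,9} → only 7 remains.
r6c3 = 9: row 6 has {1,2,3,4,7,8}; col 3 has {1,2,4,5,6,7,8}; box has {1,2,3,4,5,6,7,8} → only 9 remains.
r6c5 = 6: row 6 has {1,2,3,4,7,8,9}; col 5 has {1,3,4,5,7,9}; box has {1,2,3,4,5,7,8,9} → only 6 remains.
r6c8 = 5: row 6 has {1,2,3,4,6,7,8,9}; col 8 has {2,7,9}; box has {1,2,3,4,6,7,8,9} → only 5 remains.
r7c2 = 5: row 7 has {2,3,4,7,8,9}; col 2 has {1,2,3,4,6,7,8,9}; box has {1,2,4,7,8} → only 5 remains.
r7c6 = 6: row 7 has {2,3,4,5,7,8,9}; col 6 has {1,2,4,7,8,9}; box has {4,7,9} → only 6 remains.
r7c8 = 1: row 7 has {2,3,4,5,6,7,8,9}; col 8 has {2,5,7,9}; box has {2,3,9} → only 1 remains.
r8c1 = 6: row 8 has {1,2,7,9}; col 1 has {1,2,3,4,5,7,8}; box has {1,2,4,5,7,8} → only 6 remains.
r8c5 = 8: row 8 has {1,2,6,7,9}; col 5 has {1,3,4,5,6,7,9}; box has {4,6,7,9} → only 8 remains.
r8c8 = 4: row 8 has {1,2,6,7,8,9}; col 8 has {1,2,5,7,9}; box has {1,2,3,9} → only 4 remains.
r8c9 = 5: row 8 has {1,2,4,6,7,8,9}; col 9 has {1,2,3,4,6,7,9}; box has {1,2,3,4,9} → only 5 remains.
r9c1 = 9: row 9 has {4}; col 1 has {1,2,3,4,5,6,7,8}; box has {1,2,4,5,6,7,8} → only 9 remains.
r9c3 = 3: row 9 has {4,9}; col 3 has {1,2,4,5,6,7,8,9}; box has {1,2,4,5,6,7,8,9} → only 3 remains.
r9c4 = 1: row 9 has {3,4,9}; col 4 has {2,5,6,7,8,9}; box has {4,6,7,8,9} → only 1 remains.
r9c5 = 2: row 9 has {1,3,4,9}; col 5 has {1,3,4,5,6,7,8,9}; box has {1,4,6,7,8,9} → only 2 remains.
r9c6 = 5: row 9 has {1,2,3,4,9}; col 6 has {1,2,4,6,7,8,9}; box has {1,2,4,6,7,8,9} → only 5 remains.
r9c7 = 7: row 9 has {1,2,3,4,5,9}; col 7 has {1,2,3,4,5,6,8,9}; box has {1,2,3,4,5,9} → only 7 remains.
r9c9 = 8: row 9 has {1,2,3,4,5,7,9}; col 9 has {1,2,3,4,5,6,7,9}; box has {1,2,3,4,5,7,9} → only 8 remains.
r2c4 = 3: row 2 has {1,2,4,5,6,7,9}; col 4 has {1,2,5,6,7,8,9}; box has {1,2,5,6,7,8,9} → only 3 remains.
r2c8 = 8: row 2 has {1,2,3,4,5,6,7,9}; col 8 has {1,2,4,5,7,9}; box has {1,2,4,5,6,7,9} → only 8 remains.
r3c4 = 4: row 3 has {1,2,5,6,7,8,9}; col 4 has {1,2,3,5,6,7,8,9}; box has {1,2,3,5,6,7,8,9} → only 4 remains.
r3c8 = 3: row 3 has {1,2,4,5,6,7,8,9}; col 8 has {1,2,4,5,7,8,9}; box has {1,2,4,5,6,7,8,9} → only 3 remains.
r8c6 = 3: row 8 has {1,2,4,5,6,7,8,9}; col 6 has {1,2,4,5,6,7,8,9}; box has {1,2,4,5,6,7,8,9} → only 3 remains.

612783945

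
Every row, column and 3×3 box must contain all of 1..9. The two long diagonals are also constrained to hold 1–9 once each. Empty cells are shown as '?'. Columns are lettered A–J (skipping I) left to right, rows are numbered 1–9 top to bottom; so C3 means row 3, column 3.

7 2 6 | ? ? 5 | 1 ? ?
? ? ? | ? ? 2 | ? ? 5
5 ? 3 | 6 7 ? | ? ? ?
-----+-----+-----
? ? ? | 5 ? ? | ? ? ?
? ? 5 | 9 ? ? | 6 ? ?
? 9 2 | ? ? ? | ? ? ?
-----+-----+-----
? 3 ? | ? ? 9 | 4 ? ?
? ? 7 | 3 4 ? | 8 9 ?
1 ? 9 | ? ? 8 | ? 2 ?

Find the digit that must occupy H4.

3

C7 = 8: row 7 has {3,4,9}; col 3 has {2,3,5,6,7,9}; box has {1,3,7,9}; anti-diagonal has {1} → only 8 remains.
D9 = 7: row 9 has {1,2,8,9}; col 4 has {3,5,6,9}; box has {3,4,8,9} → only 7 remains.
J9 = 6: row 9 has {1,2,7,8,9}; col 9 has {5}; box has {2,4,8,9}; main diagonal has {3,4,5,7,9} → only 6 remains.
E5 = 2: row 5 has {5,6,9}; col 5 has {4,7}; box has {5,9}; main diagonal has {3,4,5,6,7,9}; anti-diagonal has {1,8} → only 2 remains.
D6 = 4: row 6 has {2,9}; col 4 has {3,5,6,7,9}; box has {2,5,9}; anti-diagonal has {1,2,8} → only 4 remains.
F6 = 1: row 6 has {2,4,9}; col 6 has {2,5,8,9}; box has {2,4,5,9}; main diagonal has {2,3,4,5,6,7,9} → only 1 remains.
F8 = 6: row 8 has {3,4,7,8,9}; col 6 has {1,2,5,8,9}; box has {3,4,7,8,9} → only 6 remains.
J8 = 1: row 8 has {3,4,6,7,8,9}; col 9 has {5,6}; box has {2,4,6,8,9} → only 1 remains.
E9 = 5: row 9 has {1,2,6,7,8,9}; col 5 has {2,4,7}; box has {3,4,6,7,8,9} → only 5 remains.
G9 = 3: row 9 has {1,2,5,6,7,8,9}; col 7 has {1,4,6,8}; box has {1,2,4,6,8,9} → only 3 remains.
D1 = 8: row 1 has {1,2,5,6,7}; col 4 has {3,4,5,6,7,9}; box has {2,5,6,7} → only 8 remains.
B2 = 8: row 2 has {2,5}; col 2 has {2,3,9}; box has {2,3,5,6,7}; main diagonal has {1,2,3,4,5,6,7,9} → only 8 remains.
D2 = 1: row 2 has {2,5,8}; col 4 has {3,4,5,6,7,8,9}; box has {2,5,6,7,8} → only 1 remains.
F3 = 4: row 3 has {3,5,6,7}; col 6 has {1,2,5,6,8,9}; box has {1,2,5,6,7,8} → only 4 remains.
G3 = 9: row 3 has {3,4,5,6,7}; col 7 has {1,3,4,6,8}; box has {1,5}; anti-diagonal has {1,2,4,8} → only 9 remains.
H3 = 8: row 3 has {3,4,5,6,7,9}; col 8 has {2,9}; box has {1,5,9} → only 8 remains.
J3 = 2: row 3 has {3,4,5,6,7,8,9}; col 9 has {1,5,6}; box has {1,5,8,9} → only 2 remains.
D7 = 2: row 7 has {3,4,8,9}; col 4 has {1,3,4,5,6,7,8,9}; box has {3,4,5,6,7,8,9} → only 2 remains.
E7 = 1: row 7 has {2,3,4,8,9}; col 5 has {2,4,5,7}; box has {2,3,4,5,6,7,8,9} → only 1 remains.
J7 = 7: row 7 has {1,2,3,4,8,9}; col 9 has {1,2,5,6}; box has {1,2,3,4,6,8,9} → only 7 remains.
A8 = 2: row 8 has {1,3,4,6,7,8,9}; col 1 has {1,5,7}; box has {1,3,7,8,9} → only 2 remains.
B8 = 5: row 8 has {1,2,3,4,6,7,8,9}; col 2 has {2,3,8,9}; box has {1,2,3,7,8,9}; anti-diagonal has {1,2,4,8,9} → only 5 remains.
B9 = 4: row 9 has {1,2,3,5,6,7,8,9}; col 2 has {2,3,5,8,9}; box has {1,2,3,5,7,8,9} → only 4 remains.
J1 = 3: row 1 has {1,2,5,6,7,8}; col 9 has {1,2,5,6,7}; box has {1,2,5,8,9}; anti-diagonal has {1,2,4,5,8,9} → only 3 remains.
C2 = 4: row 2 has {1,2,5,8}; col 3 has {2,3,5,6,7,8,9}; box has {2,3,5,6,7,8} → only 4 remains.
G2 = 7: row 2 has {1,2,4,5,8}; col 7 has {1,3,4,6,8,9}; box has {1,2,3,5,8,9} → only 7 remains.
H2 = 6: row 2 has {1,2,4,5,7,8}; col 8 has {2,8,9}; box has {1,2,3,5,7,8,9}; anti-diagonal has {1,2,3,4,5,8,9} → only 6 remains.
B3 = 1: row 3 has {2,3,4,5,6,7,8,9}; col 2 has {2,3,4,5,8,9}; box has {2,3,4,5,6,7,8} → only 1 remains.
C4 = 1: row 4 has {5}; col 3 has {2,3,4,5,6,7,8,9}; box has {2,5,9} → only 1 remains.
F4 = 7: row 4 has {1,5}; col 6 has {1,2,4,5,6,8,9}; box has {1,2,4,5,9}; anti-diagonal has {1,2,3,4,5,6,8,9} → only 7 remains.
G4 = 2: row 4 has {1,5,7}; col 7 has {1,3,4,6,7,8,9}; box has {6} → only 2 remains.
B5 = 7: row 5 has {2,5,6,9}; col 2 has {1,2,3,4,5,8,9}; box has {1,2,5,9} → only 7 remains.
F5 = 3: row 5 has {2,5,6,7,9}; col 6 has {1,2,4,5,6,7,8,9}; box has {1,2,4,5,7,9} → only 3 remains.
G6 = 5: row 6 has {1,2,4,9}; col 7 has {1,2,3,4,6,7,8,9}; box has {2,6} → only 5 remains.
J6 = 8: row 6 has {1,2,4,5,9}; col 9 has {1,2,3,5,6,7}; box has {2,5,6} → only 8 remains.
A7 = 6: row 7 has {1,2,3,4,7,8,9}; col 1 has {1,2,5,7}; box has {1,2,3,4,5,7,8,9} → only 6 remains.
H7 = 5: row 7 has {1,2,3,4,6,7,8,9}; col 8 has {2,6,8,9}; box has {1,2,3,4,6,7,8,9} → only 5 remains.
E1 = 9: row 1 has {1,2,3,5,6,7,8}; col 5 has {1,2,4,5,7}; box has {1,2,4,5,6,7,8} → only 9 remains.
H1 = 4: row 1 has {1,2,3,5,6,7,8,9}; col 8 has {2,5,6,8,9}; box has {1,2,3,5,6,7,8,9} → only 4 remains.
A2 = 9: row 2 has {1,2,4,5,6,7,8}; col 1 has {1,2,5,6,7}; box has {1,2,3,4,5,6,7,8} → only 9 remains.
E2 = 3: row 2 has {1,2,4,5,6,7,8,9}; col 5 has {1,2,4,5,7,9}; box has {1,2,4,5,6,7,8,9} → only 3 remains.
B4 = 6: row 4 has {1,2,5,7}; col 2 has {1,2,3,4,5,7,8,9}; box has {1,2,5,7,9} → only 6 remains.
E4 = 8: row 4 has {1,2,5,6,7}; col 5 has {1,2,3,4,5,7,9}; box has {1,2,3,4,5,7,9} → only 8 remains.
H4 = 3: row 4 has {1,2,5,6,7,8}; col 8 has {2,4,5,6,8,9}; box has {2,5,6,8} → only 3 remains.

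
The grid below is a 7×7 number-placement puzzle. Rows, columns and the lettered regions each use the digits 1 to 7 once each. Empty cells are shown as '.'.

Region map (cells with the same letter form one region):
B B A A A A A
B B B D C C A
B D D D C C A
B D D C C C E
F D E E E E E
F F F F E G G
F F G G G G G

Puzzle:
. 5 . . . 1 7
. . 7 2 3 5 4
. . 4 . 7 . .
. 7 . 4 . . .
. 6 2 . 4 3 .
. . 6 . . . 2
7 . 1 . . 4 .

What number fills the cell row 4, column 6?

2

row 1, column 3 = 3: row 1 has {1,5,7}; col 3 has {1,2,4,6,7}; region has {1,4,7} → only 3 remains.
row 1, column 4 = 6: row 1 has {1,3,5,7}; col 4 has {2,4}; region has {1,3,4,7} → only 6 remains.
row 1, column 5 = 2: row 1 has {1,3,5,6,7}; col 5 has {3,4,7}; region has {1,3,4,6,7} → only 2 remains.
row 2, column 2 = 1: row 2 has {2,3,4,5,7}; col 2 has {5,6,7}; region has {5,7} → only 1 remains.
row 3, column 2 = 3: row 3 has {4,7}; col 2 has {1,5,6,7}; region has {2,4,6,7} → only 3 remains.
row 3, column 7 = 5: row 3 has {3,4,7}; col 7 has {2,4,7}; region has {1,2,3,4,6,7} → only 5 remains.
row 4, column 3 = 5: row 4 has {4,7}; col 3 has {1,2,3,4,6,7}; region has {2,3,4,6,7} → only 5 remains.
row 5, column 7 = 1: row 5 has {2,3,4,6}; col 7 has {2,4,5,7}; region has {2,3,4} → only 1 remains.
row 6, column 2 = 4: row 6 has {2,6}; col 2 has {1,3,5,6,7}; region has {6,7} → only 4 remains.
row 6, column 5 = 5: row 6 has {2,4,6}; col 5 has {2,3,4,7}; region has {1,2,3,4} → only 5 remains.
row 6, column 6 = 7: row 6 has {2,4,5,6}; col 6 has {1,3,4,5}; region has {1,2,4} → only 7 remains.
row 7, column 2 = 2: row 7 has {1,4,7}; col 2 has {1,3,4,5,6,7}; region has {4,6,7} → only 2 remains.
row 7, column 5 = 6: row 7 has {1,2,4,7}; col 5 has {2,3,4,5,7}; region has {1,2,4,7} → only 6 remains.
row 7, column 7 = 3: row 7 has {1,2,4,6,7}; col 7 has {1,2,4,5,7}; region has {1,2,4,6,7} → only 3 remains.
row 1, column 1 = 4: row 1 has {1,2,3,5,6,7}; col 1 has {7}; region has {1,5,7} → only 4 remains.
row 2, column 1 = 6: row 2 has {1,2,3,4,5,7}; col 1 has {4,7}; region has {1,4,5,7} → only 6 remains.
row 3, column 1 = 2: row 3 has {3,4,5,7}; col 1 has {4,6,7}; region has {1,4,5,6,7} → only 2 remains.
row 3, column 4 = 1: row 3 has {2,3,4,5,7}; col 4 has {2,4,6}; region has {2,3,4,5,6,7} → only 1 remains.
row 3, column 6 = 6: row 3 has {1,2,3,4,5,7}; col 6 has {1,3,4,5,7}; region has {3,4,5,7} → only 6 remains.
row 4, column 1 = 3: row 4 has {4,5,7}; col 1 has {2,4,6,7}; region has {1,2,4,5,6,7} → only 3 remains.
row 4, column 5 = 1: row 4 has {3,4,5,7}; col 5 has {2,3,4,5,6,7}; region has {3,4,5,6,7} → only 1 remains.
row 4, column 6 = 2: row 4 has {1,3,4,5,7}; col 6 has {1,3,4,5,6,7}; region has {1,3,4,5,6,7} → only 2 remains.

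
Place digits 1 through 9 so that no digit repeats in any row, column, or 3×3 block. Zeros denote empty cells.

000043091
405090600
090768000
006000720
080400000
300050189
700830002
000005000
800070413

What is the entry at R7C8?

5

R2C9 = 8: in row 2, 8 can only go here (every other open cell in that row sees an 8).
R1C3 = 8: in row 1, 8 can only go here (every other open cell in that row sees an 8).
R1C2 = 7: in row 1, 7 can only go here (every other open cell in that row sees a 7).
R1C1 = 6: in row 1, 6 can only go here (every other open cell in that row sees a 6).
R2C8 = 7: in row 2, 7 can only go here (every other open cell in that row sees a 7).
R8C8 = 6: row 8 has {5}; col 8 has {1,2,7,8,9}; box has {1,2,3,4} → only 6 remains.
R8C9 = 7: row 8 has {5,6}; col 9 has {1,2,3,8,9}; box has {1,2,3,4,6} → only 7 remains.
R7C8 = 5: row 7 has {2,3,7,8}; col 8 has {1,2,6,7,8,9}; box has {1,2,3,4,6,7} → only 5 remains.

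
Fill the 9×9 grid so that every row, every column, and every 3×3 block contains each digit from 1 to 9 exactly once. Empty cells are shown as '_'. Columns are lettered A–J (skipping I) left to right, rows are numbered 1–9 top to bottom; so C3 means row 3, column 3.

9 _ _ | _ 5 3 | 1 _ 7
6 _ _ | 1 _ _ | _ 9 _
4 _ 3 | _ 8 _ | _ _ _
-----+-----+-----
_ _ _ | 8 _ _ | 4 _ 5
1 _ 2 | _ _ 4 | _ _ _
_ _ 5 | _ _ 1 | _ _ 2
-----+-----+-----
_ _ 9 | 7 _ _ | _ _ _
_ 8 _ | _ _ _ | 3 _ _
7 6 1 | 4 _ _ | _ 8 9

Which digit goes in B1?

2

B1 = 2: row 1 has {1,3,5,7,9}; col 2 has {6,8}; box has {3,4,6,9} → only 2 remains.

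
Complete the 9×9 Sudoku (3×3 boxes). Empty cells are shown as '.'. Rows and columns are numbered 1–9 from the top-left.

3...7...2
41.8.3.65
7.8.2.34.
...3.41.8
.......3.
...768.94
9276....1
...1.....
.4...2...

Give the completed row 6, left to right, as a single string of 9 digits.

R2C5 = 9: row 2 has {1,3,4,5,6,8}; col 5 has {2,6,7}; box has {2,3,7,8} → only 9 remains.
R2C7 = 7: row 2 has {1,3,4,5,6,8,9}; col 7 has {1,3}; box has {2,3,4,5,6} → only 7 remains.
R3C4 = 5: row 3 has {2,3,4,7,8}; col 4 has {1,3,6,7,8}; box has {2,3,7,8,9} → only 5 remains.
R3C9 = 9: row 3 has {2,3,4,5,7,8}; col 9 has {1,2,4,5,8}; box has {2,3,4,5,6,7} → only 9 remains.
R4C5 = 5: row 4 has {1,3,4,8}; col 5 has {2,6,7,9}; box has {3,4,6,7,8} → only 5 remains.
R5C5 = 1: row 5 has {3}; col 5 has {2,5,6,7,9}; box has {3,4,5,6,7,8} → only 1 remains.
R5C6 = 9: row 5 has {1,3}; col 6 has {2,3,4,8}; box has {1,3,4,5,6,7,8} → only 9 remains.
R7C6 = 5: row 7 has {1,2,6,7,9}; col 6 has {2,3,4,8,9}; box has {1,2,6} → only 5 remains.
R7C8 = 8: row 7 has {1,2,5,6,7,9}; col 8 has {3,4,6,9}; box has {1} → only 8 remains.
R8C6 = 7: row 8 has {1}; col 6 has {2,3,4,5,8,9}; box has {1,2,5,6} → only 7 remains.
R9C4 = 9: row 9 has {2,4}; col 4 has {1,3,5,6,7,8}; box has {1,2,5,6,7} → only 9 remains.
R1C4 = 4: row 1 has {2,3,7}; col 4 has {1,3,5,6,7,8,9}; box has {2,3,5,7,8,9} → only 4 remains.
R1C7 = 8: row 1 has {2,3,4,7}; col 7 has {1,3,7}; box has {2,3,4,5,6,7,9} → only 8 remains.
R1C8 = 1: row 1 has {2,3,4,7,8}; col 8 has {3,4,6,8,9}; box has {2,3,4,5,6,7,8,9} → only 1 remains.
R2C3 = 2: row 2 has {1,3,4,5,6,7,8,9}; col 3 has {7,8}; box has {1,3,4,7,8} → only 2 remains.
R3C2 = 6: row 3 has {2,3,4,5,7,8,9}; col 2 has {1,2,4}; box has {1,2,3,4,7,8} → only 6 remains.
R3C6 = 1: row 3 has {2,3,4,5,6,7,8,9}; col 6 has {2,3,4,5,7,8,9}; box has {2,3,4,5,7,8,9} → only 1 remains.
R5C4 = 2: row 5 has {1,3,9}; col 4 has {1,3,4,5,6,7,8,9}; box has {1,3,4,5,6,7,8,9} → only 2 remains.
R7C7 = 4: row 7 has {1,2,5,6,7,8,9}; col 7 has {1,3,7,8}; box has {1,8} → only 4 remains.
R1C6 = 6: row 1 has {1,2,3,4,7,8}; col 6 has {1,2,3,4,5,7,8,9}; box has {1,2,3,4,5,7,8,9} → only 6 remains.
R7C5 = 3: row 7 has {1,2,4,5,6,7,8,9}; col 5 has {1,2,5,6,7,9}; box has {1,2,5,6,7,9} → only 3 remains.
R9C5 = 8: row 9 has {2,4,9}; col 5 has {1,2,3,5,6,7,9}; box has {1,2,3,5,6,7,9} → only 8 remains.
R8C5 = 4: row 8 has {1,7}; col 5 has {1,2,3,5,6,7,8,9}; box has {1,2,3,5,6,7,8,9} → only 4 remains.
R5C3 = 4: in row 5, 4 can only go here (every other open cell in that row sees a 4).
R8C7 = 9: in row 8, 9 can only go here (every other open cell in that row sees a 9).
R8C8 = 2: in row 8, 2 can only go here (every other open cell in that row sees a 2).
R4C8 = 7: row 4 has {1,3,4,5,8}; col 8 has {1,2,3,4,6,8,9}; box has {1,3,4,8,9} → only 7 remains.
R5C9 = 6: row 5 has {1,2,3,4,9}; col 9 has {1,2,4,5,8,9}; box has {1,3,4,7,8,9} → only 6 remains.
R8C9 = 3: row 8 has {1,2,4,7,9}; col 9 has {1,2,4,5,6,8,9}; box has {1,2,4,8,9} → only 3 remains.
R9C8 = 5: row 9 has {2,4,8,9}; col 8 has {1,2,3,4,6,7,8,9}; box has {1,2,3,4,8,9} → only 5 remains.
R9C9 = 7: row 9 has {2,4,5,8,9}; col 9 has {1,2,3,4,5,6,8,9}; box has {1,2,3,4,5,8,9} → only 7 remains.
R4C2 = 9: row 4 has {1,3,4,5,7,8}; col 2 has {1,2,4,6}; box has {4} → only 9 remains.
R4C3 = 6: row 4 has {1,3,4,5,7,8,9}; col 3 has {2,4,7,8}; box has {4,9} → only 6 remains.
R5C7 = 5: row 5 has {1,2,3,4,6,9}; col 7 has {1,3,4,7,8,9}; box has {1,3,4,6,7,8,9} → only 5 remains.
R6C7 = 2: row 6 has {4,6,7,8,9}; col 7 has {1,3,4,5,7,8,9}; box has {1,3,4,5,6,7,8,9} → only 2 remains.
R8C3 = 5: row 8 has {1,2,3,4,7,9}; col 3 has {2,4,6,7,8}; box has {2,4,7,9} → only 5 remains.
R9C7 = 6: row 9 has {2,4,5,7,8,9}; col 7 has {1,2,3,4,5,7,8,9}; box has {1,2,3,4,5,7,8,9} → only 6 remains.
R1C2 = 5: row 1 has {1,2,3,4,6,7,8}; col 2 has {1,2,4,6,9}; box has {1,2,3,4,6,7,8} → only 5 remains.
R1C3 = 9: row 1 has {1,2,3,4,5,6,7,8}; col 3 has {2,4,5,6,7,8}; box has {1,2,3,4,5,6,7,8} → only 9 remains.
R4C1 = 2: row 4 has {1,3,4,5,6,7,8,9}; col 1 has {3,4,7,9}; box has {4,6,9} → only 2 remains.
R5C1 = 8: row 5 has {1,2,3,4,5,6,9}; col 1 has {2,3,4,7,9}; box has {2,4,6,9} → only 8 remains.
R5C2 = 7: row 5 has {1,2,3,4,5,6,8,9}; col 2 has {1,2,4,5,6,9}; box has {2,4,6,8,9} → only 7 remains.
R6C2 = 3: row 6 has {2,4,6,7,8,9}; col 2 has {1,2,4,5,6,7,9}; box has {2,4,6,7,8,9} → only 3 remains.
R6C3 = 1: row 6 has {2,3,4,6,7,8,9}; col 3 has {2,4,5,6,7,8,9}; box has {2,3,4,6,7,8,9} → only 1 remains.
R8C1 = 6: row 8 has {1,2,3,4,5,7,9}; col 1 has {2,3,4,7,8,9}; box has {2,4,5,7,9} → only 6 remains.
R8C2 = 8: row 8 has {1,2,3,4,5,6,7,9}; col 2 has {1,2,3,4,5,6,7,9}; box has {2,4,5,6,7,9} → only 8 remains.
R9C1 = 1: row 9 has {2,4,5,6,7,8,9}; col 1 has {2,3,4,6,7,8,9}; box has {2,4,5,6,7,8,9} → only 1 remains.
R9C3 = 3: row 9 has {1,2,4,5,6,7,8,9}; col 3 has {1,2,4,5,6,7,8,9}; box has {1,2,4,5,6,7,8,9} → only 3 remains.
R6C1 = 5: row 6 has {1,2,3,4,6,7,8,9}; col 1 has {1,2,3,4,6,7,8,9}; box has {1,2,3,4,6,7,8,9} → only 5 remains.

531768294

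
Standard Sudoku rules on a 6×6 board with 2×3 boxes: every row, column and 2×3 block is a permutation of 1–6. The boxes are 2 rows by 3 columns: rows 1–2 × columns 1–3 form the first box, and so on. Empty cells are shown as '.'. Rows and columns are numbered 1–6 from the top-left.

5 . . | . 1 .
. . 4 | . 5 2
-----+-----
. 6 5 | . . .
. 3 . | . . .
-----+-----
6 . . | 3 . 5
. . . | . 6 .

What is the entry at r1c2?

r1c2 = 2: row 1 has {1,5}; col 2 has {3,6}; box has {4,5} → only 2 remains.

2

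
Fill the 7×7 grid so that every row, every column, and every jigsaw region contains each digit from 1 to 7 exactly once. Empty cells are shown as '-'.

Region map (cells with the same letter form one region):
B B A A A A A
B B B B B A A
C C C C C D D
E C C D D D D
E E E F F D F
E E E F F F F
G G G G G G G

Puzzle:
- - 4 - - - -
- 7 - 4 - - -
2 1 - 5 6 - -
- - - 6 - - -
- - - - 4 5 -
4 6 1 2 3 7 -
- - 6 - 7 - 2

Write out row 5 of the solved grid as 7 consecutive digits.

R5C4 = 1: row 5 has {4,5}; col 4 has {2,4,5,6}; region has {2,3,4,7} → only 1 remains.
R5C7 = 6: row 5 has {1,4,5}; col 7 has {2}; region has {1,2,3,4,7} → only 6 remains.
R6C7 = 5: row 6 has {1,2,3,4,6,7}; col 7 has {2,6}; region has {1,2,3,4,6,7} → only 5 remains.
R7C4 = 3: row 7 has {2,6,7}; col 4 has {1,2,4,5,6}; region has {2,6,7} → only 3 remains.
R1C4 = 7: row 1 has {4}; col 4 has {1,2,3,4,5,6}; region has {4} → only 7 remains.
R4C1 = 5: in row 4, 5 can only go here (every other open cell in that row sees a 5).
R7C1 = 1: row 7 has {2,3,6,7}; col 1 has {2,4,5}; region has {2,3,6,7} → only 1 remains.
R7C6 = 4: row 7 has {1,2,3,6,7}; col 6 has {5,7}; region has {1,2,3,6,7} → only 4 remains.
R3C6 = 3: row 3 has {1,2,5,6}; col 6 has {4,5,7}; region has {5,6} → only 3 remains.
R7C2 = 5: row 7 has {1,2,3,4,6,7}; col 2 has {1,6,7}; region has {1,2,3,4,6,7} → only 5 remains.
R3C3 = 7: row 3 has {1,2,3,5,6}; col 3 has {1,4,6}; region has {1,2,5,6} → only 7 remains.
R3C7 = 4: row 3 has {1,2,3,5,6,7}; col 7 has {2,5,6}; region has {3,5,6} → only 4 remains.
R4C3 = 3: row 4 has {5,6}; col 3 has {1,4,6,7}; region has {1,2,5,6,7} → only 3 remains.
R5C3 = 2: row 5 has {1,4,5,6}; col 3 has {1,3,4,6,7}; region has {1,4,5,6} → only 2 remains.
R2C3 = 5: row 2 has {4,7}; col 3 has {1,2,3,4,6,7}; region has {4,7} → only 5 remains.
R4C2 = 4: row 4 has {3,5,6}; col 2 has {1,5,6,7}; region has {1,2,3,5,6,7} → only 4 remains.
R5C2 = 3: row 5 has {1,2,4,5,6}; col 2 has {1,4,5,6,7}; region has {1,2,4,5,6} → only 3 remains.
R1C2 = 2: row 1 has {4,7}; col 2 has {1,3,4,5,6,7}; region has {4,5,7} → only 2 remains.
R2C5 = 1: row 2 has {4,5,7}; col 5 has {3,4,6,7}; region has {2,4,5,7} → only 1 remains.
R2C7 = 3: row 2 has {1,4,5,7}; col 7 has {2,4,5,6}; region has {4,7} → only 3 remains.
R4C5 = 2: row 4 has {3,4,5,6}; col 5 has {1,3,4,6,7}; region has {3,4,5,6} → only 2 remains.
R4C6 = 1: row 4 has {2,3,4,5,6}; col 6 has {3,4,5,7}; region has {2,3,4,5,6} → only 1 remains.
R4C7 = 7: row 4 has {1,2,3,4,5,6}; col 7 has {2,3,4,5,6}; region has {1,2,3,4,5,6} → only 7 remains.
R5C1 = 7: row 5 has {1,2,3,4,5,6}; col 1 has {1,2,4,5}; region has {1,2,3,4,5,6} → only 7 remains.

7321456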